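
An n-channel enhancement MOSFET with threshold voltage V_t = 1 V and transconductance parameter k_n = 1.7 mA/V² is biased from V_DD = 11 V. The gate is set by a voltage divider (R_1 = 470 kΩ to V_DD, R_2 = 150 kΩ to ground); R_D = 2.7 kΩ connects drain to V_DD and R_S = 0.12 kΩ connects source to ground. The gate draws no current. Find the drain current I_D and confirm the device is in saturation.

I_D ≈ 1.8 mA

V_G = V_DD·R_2/(R_1+R_2) = 11×150/620 = 2.66 V.
Assume saturation: I_D = (k_n/2)(V_GS − V_t)² with V_GS = V_G − I_D·R_S = 2.66 − 0.12·I_D.
Substituting gives 0.0122·I_D² − 1.34·I_D + 2.35 = 0, with roots I_D = 1.78 or 108 mA.
The root I_D = 108 mA gives V_GS = -10.3 V ≤ V_t, so take I_D = 1.78 mA.
Then V_GS = 2.45 V and V_DS = V_DD − I_D(R_D+R_S) = 11 − 1.78×2.82 = 5.98 V.
Saturation requires V_DS ≥ V_GS − V_t = 1.45 V; 5.98 ≥ 1.45 ✓.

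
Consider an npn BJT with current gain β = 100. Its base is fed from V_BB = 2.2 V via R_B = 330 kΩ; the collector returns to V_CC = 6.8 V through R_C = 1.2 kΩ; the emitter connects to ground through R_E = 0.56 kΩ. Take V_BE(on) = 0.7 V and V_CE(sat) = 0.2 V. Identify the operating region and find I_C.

Assume active. Base-emitter loop: I_B = (V_BB − V_BE)/(R_B + (β+1)R_E) = (2.2 − 0.7)/(330 + 101×0.56) = 0.00388 mA.
I_C = β·I_B = 100×0.00388 = 0.388 mA.
V_CE = V_CC − I_C·R_C − I_E·R_E = 6.8 − 0.388×1.2 − 0.392×0.56 = 6.11 V > V_CE(sat), so the active-region assumption holds.

active; I_C ≈ 0.39 mA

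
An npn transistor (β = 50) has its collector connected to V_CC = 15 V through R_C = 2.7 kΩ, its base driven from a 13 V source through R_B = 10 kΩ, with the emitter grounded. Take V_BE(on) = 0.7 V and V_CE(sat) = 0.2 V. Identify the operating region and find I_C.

saturation; I_C ≈ 5.5 mA

Assume active: I_B = (13 − 0.7)/10 = 1.23 mA, giving I_C = β·I_B = 61.5 mA.
But then V_CE = 15 − 61.5×2.7 = -151 V < V_CE(sat) = 0.2 V — impossible in the active region.
So the transistor is saturated. With V_CE = 0.2 V, I_C = (V_CC − 0.2)/R_C = 14.8/2.7 = 5.48 mA.
Check: β·I_B = 61.5 mA > I_C = 5.48 mA, confirming saturation.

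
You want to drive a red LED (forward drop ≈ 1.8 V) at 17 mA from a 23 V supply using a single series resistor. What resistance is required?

The resistor drops V_S − V_D = 23 − 1.8 = 21.2 V at 17 mA.
R = 21.2 V / 17 mA = 1.25 kΩ.

R ≈ 1.2 kΩ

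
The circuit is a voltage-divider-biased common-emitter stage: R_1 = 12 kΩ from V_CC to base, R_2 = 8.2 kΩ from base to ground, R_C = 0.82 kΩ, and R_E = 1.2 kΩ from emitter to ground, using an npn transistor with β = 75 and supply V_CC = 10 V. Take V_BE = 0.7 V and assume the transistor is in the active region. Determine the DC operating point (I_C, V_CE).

I_C ≈ 2.6 mA, V_CE ≈ 4.7 V

Thevenize the base divider: V_Th = V_CC·R_2/(R_1+R_2) = 10×8.2/20.2 = 4.06 V, R_Th = R_1‖R_2 = 4.87 kΩ.
Base-emitter loop: V_Th = I_B·R_Th + V_BE + (β+1)I_B·R_E, so I_B = (4.06 − 0.7) / (4.87 + 76×1.2) = 0.035 mA.
I_C = β·I_B = 75×0.035 = 2.62 mA, and I_E = (β+1)I_B = 2.66 mA.
V_CE = V_CC − I_C·R_C − I_E·R_E = 10 − 2.62×0.82 − 2.66×1.2 = 4.66 V.
V_CE = 4.66 V > 0.2 V confirms active-region operation.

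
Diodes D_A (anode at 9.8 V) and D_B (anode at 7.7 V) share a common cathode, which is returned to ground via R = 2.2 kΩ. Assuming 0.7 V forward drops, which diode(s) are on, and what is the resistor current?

Only D_A conducts; I_R ≈ 4.1 mA

Assume both conduct. Then node N would need to be at both 9.8−0.7 = 9.1 V and 7.7−0.7 = 7 V, which is impossible.
Assume only D_A conducts: V_N = 9.8 − 0.7 = 9.1 V, so I_R = 9.1/2.2 = 4.14 mA.
Check D_B: its anode-to-cathode voltage is 7.7 − 9.1 = -1.4 V < 0.7 V, so it is off. The assumption is consistent.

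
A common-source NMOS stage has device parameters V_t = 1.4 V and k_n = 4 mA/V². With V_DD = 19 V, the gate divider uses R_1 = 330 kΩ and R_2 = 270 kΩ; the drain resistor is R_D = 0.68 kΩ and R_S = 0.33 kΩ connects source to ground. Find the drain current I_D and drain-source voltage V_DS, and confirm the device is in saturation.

I_D ≈ 14 mA, V_DS ≈ 5.1 V

V_G = V_DD·R_2/(R_1+R_2) = 19×270/600 = 8.55 V.
Assume saturation: I_D = (k_n/2)(V_GS − V_t)² with V_GS = V_G − I_D·R_S = 8.55 − 0.33·I_D.
Substituting gives 0.218·I_D² − 10.4·I_D + 102 = 0, with roots I_D = 13.7 or 34.2 mA.
The root I_D = 34.2 mA gives V_GS = -2.74 V ≤ V_t, so take I_D = 13.7 mA.
Then V_GS = 4.02 V and V_DS = V_DD − I_D(R_D+R_S) = 19 − 13.7×1.01 = 5.14 V.
Saturation requires V_DS ≥ V_GS − V_t = 2.62 V; 5.14 ≥ 2.62 ✓.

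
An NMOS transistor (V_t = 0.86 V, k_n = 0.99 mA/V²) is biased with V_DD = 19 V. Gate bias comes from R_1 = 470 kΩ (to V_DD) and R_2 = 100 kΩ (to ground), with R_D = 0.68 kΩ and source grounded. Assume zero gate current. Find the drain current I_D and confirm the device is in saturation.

V_G = V_DD·R_2/(R_1+R_2) = 19×100/570 = 3.33 V. With the source grounded, V_GS = V_G = 3.33 V.
Assume saturation: I_D = (k_n/2)(V_GS − V_t)² = (0.99/2)×(3.33 − 0.86)² = 0.495×2.47² = 3.03 mA.
V_DS = V_DD − I_D·R_D = 19 − 3.03×0.68 = 16.9 V.
Saturation requires V_DS ≥ V_GS − V_t = 2.47 V; 16.9 ≥ 2.47 ✓.

I_D ≈ 3 mA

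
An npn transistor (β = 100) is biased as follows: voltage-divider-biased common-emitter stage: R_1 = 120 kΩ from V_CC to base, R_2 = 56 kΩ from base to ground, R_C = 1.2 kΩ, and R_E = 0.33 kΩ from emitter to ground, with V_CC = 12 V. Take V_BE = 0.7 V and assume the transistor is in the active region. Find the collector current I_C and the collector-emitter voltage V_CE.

Thevenize the base divider: V_Th = V_CC·R_2/(R_1+R_2) = 12×56/176 = 3.82 V, R_Th = R_1‖R_2 = 38.2 kΩ.
Base-emitter loop: V_Th = I_B·R_Th + V_BE + (β+1)I_B·R_E, so I_B = (3.82 − 0.7) / (38.2 + 101×0.33) = 0.0436 mA.
I_C = β·I_B = 100×0.0436 = 4.36 mA, and I_E = (β+1)I_B = 4.4 mA.
V_CE = V_CC − I_C·R_C − I_E·R_E = 12 − 4.36×1.2 − 4.4×0.33 = 5.31 V.
V_CE = 5.31 V > 0.2 V confirms active-region operation.

I_C ≈ 4.4 mA, V_CE ≈ 5.3 V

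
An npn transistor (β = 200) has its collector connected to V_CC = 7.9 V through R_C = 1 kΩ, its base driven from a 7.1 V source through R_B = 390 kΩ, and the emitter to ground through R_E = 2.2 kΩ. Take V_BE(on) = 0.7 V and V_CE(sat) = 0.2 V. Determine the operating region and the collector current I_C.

active; I_C ≈ 1.5 mA

Assume active. Base-emitter loop: I_B = (V_BB − V_BE)/(R_B + (β+1)R_E) = (7.1 − 0.7)/(390 + 201×2.2) = 0.00769 mA.
I_C = β·I_B = 200×0.00769 = 1.54 mA.
V_CE = V_CC − I_C·R_C − I_E·R_E = 7.9 − 1.54×1 − 1.55×2.2 = 2.96 V > V_CE(sat), so the active-region assumption holds.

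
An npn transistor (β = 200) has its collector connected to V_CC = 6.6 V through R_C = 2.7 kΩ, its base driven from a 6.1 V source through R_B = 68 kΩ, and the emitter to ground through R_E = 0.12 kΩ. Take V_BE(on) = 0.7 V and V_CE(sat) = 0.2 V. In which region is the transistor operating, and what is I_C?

Assume active: I_B = (6.1 − 0.7)/(68 + 201×0.12) = 0.0586 mA, I_C = β·I_B = 11.7 mA.
Then V_CE = 6.6 − 11.7×2.7 − 11.8×0.12 = -26.5 V < 0.2 V — the active assumption fails.
Re-solve with V_CE = 0.2 V. KCL at the emitter: V_E/R_E = (V_BB−0.7−V_E)/R_B + (V_CC−0.2−V_E)/R_C, giving V_E = 0.281 V.
I_C = (V_CC − 0.2 − V_E)/R_C = (6.4 − 0.281)/2.7 = 2.27 mA.
Check: I_B = (5.4 − 0.281)/68 = 0.0753 mA, and β·I_B = 15.1 mA > I_C, confirming saturation.

saturation; I_C ≈ 2.3 mA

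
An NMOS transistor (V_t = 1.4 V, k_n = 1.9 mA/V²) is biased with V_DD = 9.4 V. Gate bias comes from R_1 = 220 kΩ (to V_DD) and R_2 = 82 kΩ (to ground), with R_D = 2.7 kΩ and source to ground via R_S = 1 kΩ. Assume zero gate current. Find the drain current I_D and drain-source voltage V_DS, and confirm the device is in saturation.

I_D ≈ 0.46 mA, V_DS ≈ 7.7 V

V_G = V_DD·R_2/(R_1+R_2) = 9.4×82/302 = 2.55 V.
Assume saturation: I_D = (k_n/2)(V_GS − V_t)² with V_GS = V_G − I_D·R_S = 2.55 − 1·I_D.
Substituting gives 0.95·I_D² − 3.19·I_D + 1.26 = 0, with roots I_D = 0.458 or 2.9 mA.
The root I_D = 2.9 mA gives V_GS = -0.347 V ≤ V_t, so take I_D = 0.458 mA.
Then V_GS = 2.09 V and V_DS = V_DD − I_D(R_D+R_S) = 9.4 − 0.458×3.7 = 7.71 V.
Saturation requires V_DS ≥ V_GS − V_t = 0.694 V; 7.71 ≥ 0.694 ✓.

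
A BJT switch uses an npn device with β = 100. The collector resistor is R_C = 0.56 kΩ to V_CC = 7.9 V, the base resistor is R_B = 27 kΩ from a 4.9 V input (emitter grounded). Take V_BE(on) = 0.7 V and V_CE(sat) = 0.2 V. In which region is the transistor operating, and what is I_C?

saturation; I_C ≈ 14 mA

Assume active: I_B = (4.9 − 0.7)/27 = 0.156 mA, giving I_C = β·I_B = 15.6 mA.
But then V_CE = 7.9 − 15.6×0.56 = -0.811 V < V_CE(sat) = 0.2 V — impossible in the active region.
So the transistor is saturated. With V_CE = 0.2 V, I_C = (V_CC − 0.2)/R_C = 7.7/0.56 = 13.7 mA.
Check: β·I_B = 15.6 mA > I_C = 13.7 mA, confirming saturation.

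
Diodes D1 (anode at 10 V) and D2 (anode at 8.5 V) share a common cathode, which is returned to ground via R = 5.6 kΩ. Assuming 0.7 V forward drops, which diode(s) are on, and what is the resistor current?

Only D1 conducts; I_R ≈ 1.7 mA

Assume both conduct. Then node N would need to be at both 10−0.7 = 9.3 V and 8.5−0.7 = 7.8 V, which is impossible.
Assume only D1 conducts: V_N = 10 − 0.7 = 9.3 V, so I_R = 9.3/5.6 = 1.66 mA.
Check D2: its anode-to-cathode voltage is 8.5 − 9.3 = -0.8 V < 0.7 V, so it is off. The assumption is consistent.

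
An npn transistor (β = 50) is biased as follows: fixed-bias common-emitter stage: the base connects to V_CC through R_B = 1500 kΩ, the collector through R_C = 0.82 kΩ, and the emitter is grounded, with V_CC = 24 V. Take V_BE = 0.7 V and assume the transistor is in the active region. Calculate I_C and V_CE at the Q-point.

I_C ≈ 0.78 mA, V_CE ≈ 23 V

Base loop: V_CC = I_B·R_B + V_BE, so I_B = (24 − 0.7)/1500 kΩ = 0.0155 mA.
In the active region I_C = β·I_B = 50 × 0.0155 = 0.777 mA.
Collector loop: V_CE = V_CC − I_C·R_C = 24 − 0.777×0.82 = 23.4 V.
Since V_CE = 23.4 V > V_CE(sat) ≈ 0.2 V, the transistor is in the active region as assumed.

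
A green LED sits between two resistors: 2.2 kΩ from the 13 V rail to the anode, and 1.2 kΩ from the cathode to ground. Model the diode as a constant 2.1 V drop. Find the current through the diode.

The two resistors are in series with the diode, so KVL gives 13 = I·2.2 + 2.1 + I·1.2.
I = (13 − 2.1) / (2.2 + 1.2) kΩ = 10.9 / 3.4 = 3.21 mA.

I ≈ 3.2 mA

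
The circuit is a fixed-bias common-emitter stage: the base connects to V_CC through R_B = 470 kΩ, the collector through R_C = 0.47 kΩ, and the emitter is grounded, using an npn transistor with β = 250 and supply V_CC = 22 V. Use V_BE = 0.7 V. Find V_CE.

V_CE ≈ 17 V

Base loop: V_CC = I_B·R_B + V_BE, so I_B = (22 − 0.7)/470 kΩ = 0.0453 mA.
In the active region I_C = β·I_B = 250 × 0.0453 = 11.3 mA.
Collector loop: V_CE = V_CC − I_C·R_C = 22 − 11.3×0.47 = 16.7 V.
Since V_CE = 16.7 V > V_CE(sat) ≈ 0.2 V, the transistor is in the active region as assumed.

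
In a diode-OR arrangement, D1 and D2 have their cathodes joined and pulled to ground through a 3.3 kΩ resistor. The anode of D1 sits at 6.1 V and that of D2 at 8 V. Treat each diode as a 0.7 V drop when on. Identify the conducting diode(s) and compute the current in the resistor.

Only D2 conducts; I_R ≈ 2.2 mA

Assume both conduct. Then node N would need to be at both 6.1−0.7 = 5.4 V and 8−0.7 = 7.3 V, which is impossible.
Assume only D2 conducts: V_N = 8 − 0.7 = 7.3 V, so I_R = 7.3/3.3 = 2.21 mA.
Check D1: its anode-to-cathode voltage is 6.1 − 7.3 = -1.2 V < 0.7 V, so it is off. The assumption is consistent.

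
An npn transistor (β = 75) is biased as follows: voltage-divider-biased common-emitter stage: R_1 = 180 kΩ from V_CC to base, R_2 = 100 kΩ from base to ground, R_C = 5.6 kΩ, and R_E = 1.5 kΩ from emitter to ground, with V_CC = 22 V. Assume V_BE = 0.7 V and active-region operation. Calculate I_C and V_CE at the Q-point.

I_C ≈ 3 mA, V_CE ≈ 0.56 V

Thevenize the base divider: V_Th = V_CC·R_2/(R_1+R_2) = 22×100/280 = 7.86 V, R_Th = R_1‖R_2 = 64.3 kΩ.
Base-emitter loop: V_Th = I_B·R_Th + V_BE + (β+1)I_B·R_E, so I_B = (7.86 − 0.7) / (64.3 + 76×1.5) = 0.0401 mA.
I_C = β·I_B = 75×0.0401 = 3.01 mA, and I_E = (β+1)I_B = 3.05 mA.
V_CE = V_CC − I_C·R_C − I_E·R_E = 22 − 3.01×5.6 − 3.05×1.5 = 0.563 V.
V_CE = 0.563 V > 0.2 V confirms active-region operation.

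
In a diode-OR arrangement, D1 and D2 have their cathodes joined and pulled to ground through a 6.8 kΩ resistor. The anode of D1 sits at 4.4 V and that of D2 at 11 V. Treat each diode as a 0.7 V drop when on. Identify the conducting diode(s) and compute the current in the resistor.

Assume both conduct. Then node N would need to be at both 4.4−0.7 = 3.7 V and 11−0.7 = 10.3 V, which is impossible.
Assume only D2 conducts: V_N = 11 − 0.7 = 10.3 V, so I_R = 10.3/6.8 = 1.51 mA.
Check D1: its anode-to-cathode voltage is 4.4 − 10.3 = -5.9 V < 0.7 V, so it is off. The assumption is consistent.

Only D2 conducts; I_R ≈ 1.5 mA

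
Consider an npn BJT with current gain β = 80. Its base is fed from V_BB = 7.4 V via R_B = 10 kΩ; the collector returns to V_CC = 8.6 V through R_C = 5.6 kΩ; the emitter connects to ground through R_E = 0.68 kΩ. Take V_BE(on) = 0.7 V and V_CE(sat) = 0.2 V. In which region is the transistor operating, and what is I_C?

saturation; I_C ≈ 1.3 mA

Assume active: I_B = (7.4 − 0.7)/(10 + 81×0.68) = 0.103 mA, I_C = β·I_B = 8.24 mA.
Then V_CE = 8.6 − 8.24×5.6 − 8.34×0.68 = -43.2 V < 0.2 V — the active assumption fails.
Re-solve with V_CE = 0.2 V. KCL at the emitter: V_E/R_E = (V_BB−0.7−V_E)/R_B + (V_CC−0.2−V_E)/R_C, giving V_E = 1.24 V.
I_C = (V_CC − 0.2 − V_E)/R_C = (8.4 − 1.24)/5.6 = 1.28 mA.
Check: I_B = (6.7 − 1.24)/10 = 0.546 mA, and β·I_B = 43.7 mA > I_C, confirming saturation.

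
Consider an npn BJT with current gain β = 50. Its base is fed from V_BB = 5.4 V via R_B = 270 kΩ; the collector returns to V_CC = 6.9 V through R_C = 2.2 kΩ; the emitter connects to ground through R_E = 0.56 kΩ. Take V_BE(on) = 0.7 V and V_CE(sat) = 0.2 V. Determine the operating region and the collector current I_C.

active; I_C ≈ 0.79 mA

Assume active. Base-emitter loop: I_B = (V_BB − V_BE)/(R_B + (β+1)R_E) = (5.4 − 0.7)/(270 + 51×0.56) = 0.0157 mA.
I_C = β·I_B = 50×0.0157 = 0.787 mA.
V_CE = V_CC − I_C·R_C − I_E·R_E = 6.9 − 0.787×2.2 − 0.803×0.56 = 4.72 V > V_CE(sat), so the active-region assumption holds.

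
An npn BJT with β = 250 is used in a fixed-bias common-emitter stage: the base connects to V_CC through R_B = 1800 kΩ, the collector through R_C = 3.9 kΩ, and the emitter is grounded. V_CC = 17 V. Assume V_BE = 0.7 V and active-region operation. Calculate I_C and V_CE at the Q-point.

I_C ≈ 2.3 mA, V_CE ≈ 8.2 V

Base loop: V_CC = I_B·R_B + V_BE, so I_B = (17 − 0.7)/1800 kΩ = 0.00906 mA.
In the active region I_C = β·I_B = 250 × 0.00906 = 2.26 mA.
Collector loop: V_CE = V_CC − I_C·R_C = 17 − 2.26×3.9 = 8.17 V.
Since V_CE = 8.17 V > V_CE(sat) ≈ 0.2 V, the transistor is in the active region as assumed.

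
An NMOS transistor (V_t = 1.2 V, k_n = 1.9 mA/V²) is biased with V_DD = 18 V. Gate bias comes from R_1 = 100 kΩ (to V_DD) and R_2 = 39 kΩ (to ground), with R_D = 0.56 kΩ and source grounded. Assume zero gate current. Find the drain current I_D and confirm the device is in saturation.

V_G = V_DD·R_2/(R_1+R_2) = 18×39/139 = 5.05 V. With the source grounded, V_GS = V_G = 5.05 V.
Assume saturation: I_D = (k_n/2)(V_GS − V_t)² = (1.9/2)×(5.05 − 1.2)² = 0.95×3.85² = 14.1 mA.
V_DS = V_DD − I_D·R_D = 18 − 14.1×0.56 = 10.1 V.
Saturation requires V_DS ≥ V_GS − V_t = 3.85 V; 10.1 ≥ 3.85 ✓.

I_D ≈ 14 mA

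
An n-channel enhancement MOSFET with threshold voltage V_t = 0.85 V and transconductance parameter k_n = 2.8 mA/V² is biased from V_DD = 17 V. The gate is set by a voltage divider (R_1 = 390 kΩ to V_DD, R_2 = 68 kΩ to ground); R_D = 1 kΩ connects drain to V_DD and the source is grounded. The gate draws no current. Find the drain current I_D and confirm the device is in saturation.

I_D ≈ 3.9 mA

V_G = V_DD·R_2/(R_1+R_2) = 17×68/458 = 2.52 V. With the source grounded, V_GS = V_G = 2.52 V.
Assume saturation: I_D = (k_n/2)(V_GS − V_t)² = (2.8/2)×(2.52 − 0.85)² = 1.4×1.67² = 3.92 mA.
V_DS = V_DD − I_D·R_D = 17 − 3.92×1 = 13.1 V.
Saturation requires V_DS ≥ V_GS − V_t = 1.67 V; 13.1 ≥ 1.67 ✓.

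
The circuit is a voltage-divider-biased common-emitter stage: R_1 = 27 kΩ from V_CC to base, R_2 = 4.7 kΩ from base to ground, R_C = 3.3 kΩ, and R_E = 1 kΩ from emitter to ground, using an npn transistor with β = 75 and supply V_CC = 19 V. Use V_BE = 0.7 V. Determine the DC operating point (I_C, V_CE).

Thevenize the base divider: V_Th = V_CC·R_2/(R_1+R_2) = 19×4.7/31.7 = 2.82 V, R_Th = R_1‖R_2 = 4 kΩ.
Base-emitter loop: V_Th = I_B·R_Th + V_BE + (β+1)I_B·R_E, so I_B = (2.82 − 0.7) / (4 + 76×1) = 0.0265 mA.
I_C = β·I_B = 75×0.0265 = 1.98 mA, and I_E = (β+1)I_B = 2.01 mA.
V_CE = V_CC − I_C·R_C − I_E·R_E = 19 − 1.98×3.3 − 2.01×1 = 10.4 V.
V_CE = 10.4 V > 0.2 V confirms active-region operation.

I_C ≈ 2 mA, V_CE ≈ 10 V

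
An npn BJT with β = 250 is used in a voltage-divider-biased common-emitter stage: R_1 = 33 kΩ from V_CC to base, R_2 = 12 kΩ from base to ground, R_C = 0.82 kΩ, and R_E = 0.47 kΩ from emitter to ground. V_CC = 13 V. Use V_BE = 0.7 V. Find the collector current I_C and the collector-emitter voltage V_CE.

Thevenize the base divider: V_Th = V_CC·R_2/(R_1+R_2) = 13×12/45 = 3.47 V, R_Th = R_1‖R_2 = 8.8 kΩ.
Base-emitter loop: V_Th = I_B·R_Th + V_BE + (β+1)I_B·R_E, so I_B = (3.47 − 0.7) / (8.8 + 251×0.47) = 0.0218 mA.
I_C = β·I_B = 250×0.0218 = 5.46 mA, and I_E = (β+1)I_B = 5.48 mA.
V_CE = V_CC − I_C·R_C − I_E·R_E = 13 − 5.46×0.82 − 5.48×0.47 = 5.95 V.
V_CE = 5.95 V > 0.2 V confirms active-region operation.

I_C ≈ 5.5 mA, V_CE ≈ 6 V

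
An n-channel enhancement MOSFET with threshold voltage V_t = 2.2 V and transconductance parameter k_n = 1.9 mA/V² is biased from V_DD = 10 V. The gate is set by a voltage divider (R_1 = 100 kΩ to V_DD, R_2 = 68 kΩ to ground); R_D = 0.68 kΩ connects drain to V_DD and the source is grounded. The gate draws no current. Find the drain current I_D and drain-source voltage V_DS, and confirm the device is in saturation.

V_G = V_DD·R_2/(R_1+R_2) = 10×68/168 = 4.05 V. With the source grounded, V_GS = V_G = 4.05 V.
Assume saturation: I_D = (k_n/2)(V_GS − V_t)² = (1.9/2)×(4.05 − 2.2)² = 0.95×1.85² = 3.24 mA.
V_DS = V_DD − I_D·R_D = 10 − 3.24×0.68 = 7.79 V.
Saturation requires V_DS ≥ V_GS − V_t = 1.85 V; 7.79 ≥ 1.85 ✓.

I_D ≈ 3.2 mA, V_DS ≈ 7.8 V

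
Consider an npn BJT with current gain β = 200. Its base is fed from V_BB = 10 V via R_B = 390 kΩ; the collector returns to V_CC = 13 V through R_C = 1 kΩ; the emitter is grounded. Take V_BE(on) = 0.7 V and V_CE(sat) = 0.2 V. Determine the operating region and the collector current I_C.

active; I_C ≈ 4.8 mA

Assume active. Base-emitter loop: I_B = (V_BB − V_BE)/R_B = (10 − 0.7)/390 = 0.0238 mA.
I_C = β·I_B = 200×0.0238 = 4.77 mA.
V_CE = V_CC − I_C·R_C = 13 − 4.77×1 = 8.23 V > V_CE(sat), so the active-region assumption holds.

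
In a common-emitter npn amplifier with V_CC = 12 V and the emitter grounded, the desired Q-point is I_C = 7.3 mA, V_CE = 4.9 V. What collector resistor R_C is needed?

Collector loop: V_CC = I_C·R_C + V_CE.
R_C = (V_CC − V_CE)/I_C = (12 − 4.9)/7.3 = 0.973 kΩ.

R_C ≈ 0.97 kΩ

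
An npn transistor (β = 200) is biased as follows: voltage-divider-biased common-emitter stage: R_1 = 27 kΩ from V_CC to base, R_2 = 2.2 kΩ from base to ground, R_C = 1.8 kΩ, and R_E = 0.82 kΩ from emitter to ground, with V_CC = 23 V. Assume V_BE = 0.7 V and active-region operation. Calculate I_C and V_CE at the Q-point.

I_C ≈ 1.2 mA, V_CE ≈ 20 V

Thevenize the base divider: V_Th = V_CC·R_2/(R_1+R_2) = 23×2.2/29.2 = 1.73 V, R_Th = R_1‖R_2 = 2.03 kΩ.
Base-emitter loop: V_Th = I_B·R_Th + V_BE + (β+1)I_B·R_E, so I_B = (1.73 − 0.7) / (2.03 + 201×0.82) = 0.00619 mA.
I_C = β·I_B = 200×0.00619 = 1.24 mA, and I_E = (β+1)I_B = 1.24 mA.
V_CE = V_CC − I_C·R_C − I_E·R_E = 23 − 1.24×1.8 − 1.24×0.82 = 19.8 V.
V_CE = 19.8 V > 0.2 V confirms active-region operation.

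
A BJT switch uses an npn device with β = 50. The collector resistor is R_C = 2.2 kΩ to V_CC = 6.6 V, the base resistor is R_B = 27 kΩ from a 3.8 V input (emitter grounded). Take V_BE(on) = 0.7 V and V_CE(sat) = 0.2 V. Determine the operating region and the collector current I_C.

Assume active: I_B = (3.8 − 0.7)/27 = 0.115 mA, giving I_C = β·I_B = 5.74 mA.
But then V_CE = 6.6 − 5.74×2.2 = -6.03 V < V_CE(sat) = 0.2 V — impossible in the active region.
So the transistor is saturated. With V_CE = 0.2 V, I_C = (V_CC − 0.2)/R_C = 6.4/2.2 = 2.91 mA.
Check: β·I_B = 5.74 mA > I_C = 2.91 mA, confirming saturation.

saturation; I_C ≈ 2.9 mA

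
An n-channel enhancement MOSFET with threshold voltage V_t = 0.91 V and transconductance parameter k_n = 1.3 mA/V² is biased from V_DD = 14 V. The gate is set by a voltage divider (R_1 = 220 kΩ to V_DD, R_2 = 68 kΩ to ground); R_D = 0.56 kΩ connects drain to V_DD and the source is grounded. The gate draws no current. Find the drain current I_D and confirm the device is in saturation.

I_D ≈ 3.7 mA

V_G = V_DD·R_2/(R_1+R_2) = 14×68/288 = 3.31 V. With the source grounded, V_GS = V_G = 3.31 V.
Assume saturation: I_D = (k_n/2)(V_GS − V_t)² = (1.3/2)×(3.31 − 0.91)² = 0.65×2.4² = 3.73 mA.
V_DS = V_DD − I_D·R_D = 14 − 3.73×0.56 = 11.9 V.
Saturation requires V_DS ≥ V_GS − V_t = 2.4 V; 11.9 ≥ 2.4 ✓.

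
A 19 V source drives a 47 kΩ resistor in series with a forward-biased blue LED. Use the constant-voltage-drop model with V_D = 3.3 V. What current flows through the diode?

I ≈ 0.33 mA

KVL around the loop: 19 = V_D + I·R = 3.3 + I × 47 kΩ.
So I = (19 − 3.3) / 47 kΩ = 15.7 / 47 = 0.334 mA.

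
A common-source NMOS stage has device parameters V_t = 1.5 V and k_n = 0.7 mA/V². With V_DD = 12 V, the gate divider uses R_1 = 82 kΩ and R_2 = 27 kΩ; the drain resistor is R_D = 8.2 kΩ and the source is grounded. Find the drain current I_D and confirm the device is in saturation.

I_D ≈ 0.76 mA

V_G = V_DD·R_2/(R_1+R_2) = 12×27/109 = 2.97 V. With the source grounded, V_GS = V_G = 2.97 V.
Assume saturation: I_D = (k_n/2)(V_GS − V_t)² = (0.7/2)×(2.97 − 1.5)² = 0.35×1.47² = 0.759 mA.
V_DS = V_DD − I_D·R_D = 12 − 0.759×8.2 = 5.78 V.
Saturation requires V_DS ≥ V_GS − V_t = 1.47 V; 5.78 ≥ 1.47 ✓.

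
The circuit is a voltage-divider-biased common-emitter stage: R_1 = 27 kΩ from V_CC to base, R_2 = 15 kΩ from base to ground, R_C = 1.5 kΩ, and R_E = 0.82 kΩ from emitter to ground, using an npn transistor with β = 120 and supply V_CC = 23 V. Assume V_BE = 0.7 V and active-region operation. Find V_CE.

V_CE ≈ 3.7 V

Thevenize the base divider: V_Th = V_CC·R_2/(R_1+R_2) = 23×15/42 = 8.21 V, R_Th = R_1‖R_2 = 9.64 kΩ.
Base-emitter loop: V_Th = I_B·R_Th + V_BE + (β+1)I_B·R_E, so I_B = (8.21 − 0.7) / (9.64 + 121×0.82) = 0.069 mA.
I_C = β·I_B = 120×0.069 = 8.28 mA, and I_E = (β+1)I_B = 8.35 mA.
V_CE = V_CC − I_C·R_C − I_E·R_E = 23 − 8.28×1.5 − 8.35×0.82 = 3.73 V.
V_CE = 3.73 V > 0.2 V confirms active-region operation.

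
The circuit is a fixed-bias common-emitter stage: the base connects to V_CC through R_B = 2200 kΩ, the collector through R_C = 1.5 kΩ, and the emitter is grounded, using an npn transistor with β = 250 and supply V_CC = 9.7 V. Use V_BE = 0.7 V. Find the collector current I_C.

Base loop: V_CC = I_B·R_B + V_BE, so I_B = (9.7 − 0.7)/2200 kΩ = 0.00409 mA.
In the active region I_C = β·I_B = 250 × 0.00409 = 1.02 mA.
Collector loop: V_CE = V_CC − I_C·R_C = 9.7 − 1.02×1.5 = 8.17 V.
Since V_CE = 8.17 V > V_CE(sat) ≈ 0.2 V, the transistor is in the active region as assumed.

I_C ≈ 1 mA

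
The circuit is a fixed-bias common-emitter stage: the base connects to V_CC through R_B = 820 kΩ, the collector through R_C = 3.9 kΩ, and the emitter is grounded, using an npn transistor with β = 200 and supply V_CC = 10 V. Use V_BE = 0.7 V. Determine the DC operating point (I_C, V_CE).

Base loop: V_CC = I_B·R_B + V_BE, so I_B = (10 − 0.7)/820 kΩ = 0.0113 mA.
In the active region I_C = β·I_B = 200 × 0.0113 = 2.27 mA.
Collector loop: V_CE = V_CC − I_C·R_C = 10 − 2.27×3.9 = 1.15 V.
Since V_CE = 1.15 V > V_CE(sat) ≈ 0.2 V, the transistor is in the active region as assumed.

I_C ≈ 2.3 mA, V_CE ≈ 1.2 V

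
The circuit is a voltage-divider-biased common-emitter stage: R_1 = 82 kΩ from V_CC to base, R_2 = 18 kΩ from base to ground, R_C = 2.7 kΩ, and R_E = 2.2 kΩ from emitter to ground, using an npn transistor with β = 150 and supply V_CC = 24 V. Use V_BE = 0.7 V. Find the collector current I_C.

Thevenize the base divider: V_Th = V_CC·R_2/(R_1+R_2) = 24×18/100 = 4.32 V, R_Th = R_1‖R_2 = 14.8 kΩ.
Base-emitter loop: V_Th = I_B·R_Th + V_BE + (β+1)I_B·R_E, so I_B = (4.32 − 0.7) / (14.8 + 151×2.2) = 0.0104 mA.
I_C = β·I_B = 150×0.0104 = 1.57 mA, and I_E = (β+1)I_B = 1.58 mA.
V_CE = V_CC − I_C·R_C − I_E·R_E = 24 − 1.57×2.7 − 1.58×2.2 = 16.3 V.
V_CE = 16.3 V > 0.2 V confirms active-region operation.

I_C ≈ 1.6 mA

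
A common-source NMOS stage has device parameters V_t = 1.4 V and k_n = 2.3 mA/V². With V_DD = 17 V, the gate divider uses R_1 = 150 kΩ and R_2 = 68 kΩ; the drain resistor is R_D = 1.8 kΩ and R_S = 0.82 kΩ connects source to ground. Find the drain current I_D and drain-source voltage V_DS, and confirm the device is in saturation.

V_G = V_DD·R_2/(R_1+R_2) = 17×68/218 = 5.3 V.
Assume saturation: I_D = (k_n/2)(V_GS − V_t)² with V_GS = V_G − I_D·R_S = 5.3 − 0.82·I_D.
Substituting gives 0.773·I_D² − 8.36·I_D + 17.5 = 0, with roots I_D = 2.84 or 7.97 mA.
The root I_D = 7.97 mA gives V_GS = -1.23 V ≤ V_t, so take I_D = 2.84 mA.
Then V_GS = 2.97 V and V_DS = V_DD − I_D(R_D+R_S) = 17 − 2.84×2.62 = 9.55 V.
Saturation requires V_DS ≥ V_GS − V_t = 1.57 V; 9.55 ≥ 1.57 ✓.

I_D ≈ 2.8 mA, V_DS ≈ 9.6 V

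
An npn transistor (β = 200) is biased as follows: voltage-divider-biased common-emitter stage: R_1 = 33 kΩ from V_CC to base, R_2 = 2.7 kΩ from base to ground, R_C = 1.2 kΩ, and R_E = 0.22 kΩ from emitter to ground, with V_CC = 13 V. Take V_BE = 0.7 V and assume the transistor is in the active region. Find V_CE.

Thevenize the base divider: V_Th = V_CC·R_2/(R_1+R_2) = 13×2.7/35.7 = 0.983 V, R_Th = R_1‖R_2 = 2.5 kΩ.
Base-emitter loop: V_Th = I_B·R_Th + V_BE + (β+1)I_B·R_E, so I_B = (0.983 − 0.7) / (2.5 + 201×0.22) = 0.00606 mA.
I_C = β·I_B = 200×0.00606 = 1.21 mA, and I_E = (β+1)I_B = 1.22 mA.
V_CE = V_CC − I_C·R_C − I_E·R_E = 13 − 1.21×1.2 − 1.22×0.22 = 11.3 V.
V_CE = 11.3 V > 0.2 V confirms active-region operation.

V_CE ≈ 11 V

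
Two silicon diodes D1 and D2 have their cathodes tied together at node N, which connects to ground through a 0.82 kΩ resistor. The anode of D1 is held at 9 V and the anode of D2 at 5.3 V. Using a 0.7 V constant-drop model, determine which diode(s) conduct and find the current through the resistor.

Only D1 conducts; I_R ≈ 10 mA

Assume both conduct. Then node N would need to be at both 9−0.7 = 8.3 V and 5.3−0.7 = 4.6 V, which is impossible.
Assume only D1 conducts: V_N = 9 − 0.7 = 8.3 V, so I_R = 8.3/0.82 = 10.1 mA.
Check D2: its anode-to-cathode voltage is 5.3 − 8.3 = -3 V < 0.7 V, so it is off. The assumption is consistent.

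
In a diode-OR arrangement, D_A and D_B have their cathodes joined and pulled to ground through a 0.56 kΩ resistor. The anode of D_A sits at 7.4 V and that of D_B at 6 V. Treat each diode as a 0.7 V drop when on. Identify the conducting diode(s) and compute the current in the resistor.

Assume both conduct. Then node N would need to be at both 7.4−0.7 = 6.7 V and 6−0.7 = 5.3 V, which is impossible.
Assume only D_A conducts: V_N = 7.4 − 0.7 = 6.7 V, so I_R = 6.7/0.56 = 12 mA.
Check D_B: its anode-to-cathode voltage is 6 − 6.7 = -0.7 V < 0.7 V, so it is off. The assumption is consistent.

Only D_A conducts; I_R ≈ 12 mA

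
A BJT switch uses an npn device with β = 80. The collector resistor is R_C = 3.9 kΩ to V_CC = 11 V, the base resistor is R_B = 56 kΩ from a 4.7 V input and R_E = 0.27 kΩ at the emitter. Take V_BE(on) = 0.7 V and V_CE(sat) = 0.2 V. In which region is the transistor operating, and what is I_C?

saturation; I_C ≈ 2.6 mA

Assume active: I_B = (4.7 − 0.7)/(56 + 81×0.27) = 0.0514 mA, I_C = β·I_B = 4.11 mA.
Then V_CE = 11 − 4.11×3.9 − 4.16×0.27 = -6.15 V < 0.2 V — the active assumption fails.
Re-solve with V_CE = 0.2 V. KCL at the emitter: V_E/R_E = (V_BB−0.7−V_E)/R_B + (V_CC−0.2−V_E)/R_C, giving V_E = 0.714 V.
I_C = (V_CC − 0.2 − V_E)/R_C = (10.8 − 0.714)/3.9 = 2.59 mA.
Check: I_B = (4 − 0.714)/56 = 0.0587 mA, and β·I_B = 4.69 mA > I_C, confirming saturation.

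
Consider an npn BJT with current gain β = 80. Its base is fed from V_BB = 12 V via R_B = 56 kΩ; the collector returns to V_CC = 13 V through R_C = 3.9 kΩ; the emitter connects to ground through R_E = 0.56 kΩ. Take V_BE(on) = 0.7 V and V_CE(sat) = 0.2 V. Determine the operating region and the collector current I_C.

saturation; I_C ≈ 2.8 mA

Assume active: I_B = (12 − 0.7)/(56 + 81×0.56) = 0.111 mA, I_C = β·I_B = 8.92 mA.
Then V_CE = 13 − 8.92×3.9 − 9.03×0.56 = -26.8 V < 0.2 V — the active assumption fails.
Re-solve with V_CE = 0.2 V. KCL at the emitter: V_E/R_E = (V_BB−0.7−V_E)/R_B + (V_CC−0.2−V_E)/R_C, giving V_E = 1.69 V.
I_C = (V_CC − 0.2 − V_E)/R_C = (12.8 − 1.69)/3.9 = 2.85 mA.
Check: I_B = (11.3 − 1.69)/56 = 0.172 mA, and β·I_B = 13.7 mA > I_C, confirming saturation.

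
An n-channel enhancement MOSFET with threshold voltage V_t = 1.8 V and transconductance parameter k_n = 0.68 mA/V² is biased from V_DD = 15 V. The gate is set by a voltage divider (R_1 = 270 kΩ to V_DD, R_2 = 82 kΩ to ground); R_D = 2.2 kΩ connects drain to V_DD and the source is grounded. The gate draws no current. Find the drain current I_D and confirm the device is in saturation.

V_G = V_DD·R_2/(R_1+R_2) = 15×82/352 = 3.49 V. With the source grounded, V_GS = V_G = 3.49 V.
Assume saturation: I_D = (k_n/2)(V_GS − V_t)² = (0.68/2)×(3.49 − 1.8)² = 0.34×1.69² = 0.976 mA.
V_DS = V_DD − I_D·R_D = 15 − 0.976×2.2 = 12.9 V.
Saturation requires V_DS ≥ V_GS − V_t = 1.69 V; 12.9 ≥ 1.69 ✓.

I_D ≈ 0.98 mA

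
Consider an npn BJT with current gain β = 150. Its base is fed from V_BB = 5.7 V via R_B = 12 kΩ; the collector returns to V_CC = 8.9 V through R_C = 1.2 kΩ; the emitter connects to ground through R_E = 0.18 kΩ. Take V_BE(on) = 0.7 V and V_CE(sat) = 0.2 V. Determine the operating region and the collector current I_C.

Assume active: I_B = (5.7 − 0.7)/(12 + 151×0.18) = 0.128 mA, I_C = β·I_B = 19.1 mA.
Then V_CE = 8.9 − 19.1×1.2 − 19.3×0.18 = -17.5 V < 0.2 V — the active assumption fails.
Re-solve with V_CE = 0.2 V. KCL at the emitter: V_E/R_E = (V_BB−0.7−V_E)/R_B + (V_CC−0.2−V_E)/R_C, giving V_E = 1.18 V.
I_C = (V_CC − 0.2 − V_E)/R_C = (8.7 − 1.18)/1.2 = 6.26 mA.
Check: I_B = (5 − 1.18)/12 = 0.318 mA, and β·I_B = 47.7 mA > I_C, confirming saturation.

saturation; I_C ≈ 6.3 mA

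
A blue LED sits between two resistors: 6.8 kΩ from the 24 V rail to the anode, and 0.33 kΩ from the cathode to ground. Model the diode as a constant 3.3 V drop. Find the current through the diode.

The two resistors are in series with the diode, so KVL gives 24 = I·6.8 + 3.3 + I·0.33.
I = (24 − 3.3) / (6.8 + 0.33) kΩ = 20.7 / 7.13 = 2.9 mA.

I ≈ 2.9 mA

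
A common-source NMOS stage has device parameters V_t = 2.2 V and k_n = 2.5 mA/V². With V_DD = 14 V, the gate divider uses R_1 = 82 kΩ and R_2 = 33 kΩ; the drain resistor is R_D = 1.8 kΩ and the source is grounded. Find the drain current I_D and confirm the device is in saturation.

V_G = V_DD·R_2/(R_1+R_2) = 14×33/115 = 4.02 V. With the source grounded, V_GS = V_G = 4.02 V.
Assume saturation: I_D = (k_n/2)(V_GS − V_t)² = (2.5/2)×(4.02 − 2.2)² = 1.25×1.82² = 4.13 mA.
V_DS = V_DD − I_D·R_D = 14 − 4.13×1.8 = 6.57 V.
Saturation requires V_DS ≥ V_GS − V_t = 1.82 V; 6.57 ≥ 1.82 ✓.

I_D ≈ 4.1 mA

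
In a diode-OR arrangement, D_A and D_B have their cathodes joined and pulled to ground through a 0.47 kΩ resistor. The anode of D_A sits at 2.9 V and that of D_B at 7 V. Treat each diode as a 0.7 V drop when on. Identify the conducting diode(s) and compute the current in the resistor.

Assume both conduct. Then node N would need to be at both 2.9−0.7 = 2.2 V and 7−0.7 = 6.3 V, which is impossible.
Assume only D_B conducts: V_N = 7 − 0.7 = 6.3 V, so I_R = 6.3/0.47 = 13.4 mA.
Check D_A: its anode-to-cathode voltage is 2.9 − 6.3 = -3.4 V < 0.7 V, so it is off. The assumption is consistent.

Only D_B conducts; I_R ≈ 13 mA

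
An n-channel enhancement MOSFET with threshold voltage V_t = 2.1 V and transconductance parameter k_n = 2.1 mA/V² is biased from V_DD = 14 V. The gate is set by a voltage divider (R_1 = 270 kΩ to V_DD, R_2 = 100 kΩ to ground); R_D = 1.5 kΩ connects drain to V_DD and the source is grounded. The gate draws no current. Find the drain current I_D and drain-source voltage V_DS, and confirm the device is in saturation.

I_D ≈ 3 mA, V_DS ≈ 9.5 V

V_G = V_DD·R_2/(R_1+R_2) = 14×100/370 = 3.78 V. With the source grounded, V_GS = V_G = 3.78 V.
Assume saturation: I_D = (k_n/2)(V_GS − V_t)² = (2.1/2)×(3.78 − 2.1)² = 1.05×1.68² = 2.98 mA.
V_DS = V_DD − I_D·R_D = 14 − 2.98×1.5 = 9.53 V.
Saturation requires V_DS ≥ V_GS − V_t = 1.68 V; 9.53 ≥ 1.68 ✓.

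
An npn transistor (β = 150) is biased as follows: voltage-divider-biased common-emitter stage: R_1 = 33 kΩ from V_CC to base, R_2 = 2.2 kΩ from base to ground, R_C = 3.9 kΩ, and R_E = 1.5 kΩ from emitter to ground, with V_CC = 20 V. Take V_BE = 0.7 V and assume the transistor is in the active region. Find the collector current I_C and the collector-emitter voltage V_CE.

Thevenize the base divider: V_Th = V_CC·R_2/(R_1+R_2) = 20×2.2/35.2 = 1.25 V, R_Th = R_1‖R_2 = 2.06 kΩ.
Base-emitter loop: V_Th = I_B·R_Th + V_BE + (β+1)I_B·R_E, so I_B = (1.25 − 0.7) / (2.06 + 151×1.5) = 0.00241 mA.
I_C = β·I_B = 150×0.00241 = 0.361 mA, and I_E = (β+1)I_B = 0.363 mA.
V_CE = V_CC − I_C·R_C − I_E·R_E = 20 − 0.361×3.9 − 0.363×1.5 = 18 V.
V_CE = 18 V > 0.2 V confirms active-region operation.

I_C ≈ 0.36 mA, V_CE ≈ 18 V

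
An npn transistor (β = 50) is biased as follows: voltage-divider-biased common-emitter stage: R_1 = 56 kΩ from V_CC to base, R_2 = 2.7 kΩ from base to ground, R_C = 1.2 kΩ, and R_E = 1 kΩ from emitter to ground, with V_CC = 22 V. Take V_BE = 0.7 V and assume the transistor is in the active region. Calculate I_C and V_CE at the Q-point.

Thevenize the base divider: V_Th = V_CC·R_2/(R_1+R_2) = 22×2.7/58.7 = 1.01 V, R_Th = R_1‖R_2 = 2.58 kΩ.
Base-emitter loop: V_Th = I_B·R_Th + V_BE + (β+1)I_B·R_E, so I_B = (1.01 − 0.7) / (2.58 + 51×1) = 0.00582 mA.
I_C = β·I_B = 50×0.00582 = 0.291 mA, and I_E = (β+1)I_B = 0.297 mA.
V_CE = V_CC − I_C·R_C − I_E·R_E = 22 − 0.291×1.2 − 0.297×1 = 21.4 V.
V_CE = 21.4 V > 0.2 V confirms active-region operation.

I_C ≈ 0.29 mA, V_CE ≈ 21 V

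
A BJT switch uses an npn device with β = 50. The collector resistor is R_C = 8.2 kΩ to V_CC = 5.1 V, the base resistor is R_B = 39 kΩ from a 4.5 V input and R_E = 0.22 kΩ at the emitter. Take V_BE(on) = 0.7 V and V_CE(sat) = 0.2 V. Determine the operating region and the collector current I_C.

Assume active: I_B = (4.5 − 0.7)/(39 + 51×0.22) = 0.0757 mA, I_C = β·I_B = 3.78 mA.
Then V_CE = 5.1 − 3.78×8.2 − 3.86×0.22 = -26.8 V < 0.2 V — the active assumption fails.
Re-solve with V_CE = 0.2 V. KCL at the emitter: V_E/R_E = (V_BB−0.7−V_E)/R_B + (V_CC−0.2−V_E)/R_C, giving V_E = 0.148 V.
I_C = (V_CC − 0.2 − V_E)/R_C = (4.9 − 0.148)/8.2 = 0.58 mA.
Check: I_B = (3.8 − 0.148)/39 = 0.0936 mA, and β·I_B = 4.68 mA > I_C, confirming saturation.

saturation; I_C ≈ 0.58 mA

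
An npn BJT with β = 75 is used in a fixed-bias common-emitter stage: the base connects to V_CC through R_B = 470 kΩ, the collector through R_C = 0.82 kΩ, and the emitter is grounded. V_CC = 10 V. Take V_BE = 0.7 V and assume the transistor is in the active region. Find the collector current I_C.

Base loop: V_CC = I_B·R_B + V_BE, so I_B = (10 − 0.7)/470 kΩ = 0.0198 mA.
In the active region I_C = β·I_B = 75 × 0.0198 = 1.48 mA.
Collector loop: V_CE = V_CC − I_C·R_C = 10 − 1.48×0.82 = 8.78 V.
Since V_CE = 8.78 V > V_CE(sat) ≈ 0.2 V, the transistor is in the active region as assumed.

I_C ≈ 1.5 mA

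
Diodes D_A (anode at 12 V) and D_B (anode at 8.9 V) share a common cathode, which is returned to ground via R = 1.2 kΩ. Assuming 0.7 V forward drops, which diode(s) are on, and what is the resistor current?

Only D_A conducts; I_R ≈ 9.4 mA

Assume both conduct. Then node N would need to be at both 12−0.7 = 11.3 V and 8.9−0.7 = 8.2 V, which is impossible.
Assume only D_A conducts: V_N = 12 − 0.7 = 11.3 V, so I_R = 11.3/1.2 = 9.42 mA.
Check D_B: its anode-to-cathode voltage is 8.9 − 11.3 = -2.4 V < 0.7 V, so it is off. The assumption is consistent.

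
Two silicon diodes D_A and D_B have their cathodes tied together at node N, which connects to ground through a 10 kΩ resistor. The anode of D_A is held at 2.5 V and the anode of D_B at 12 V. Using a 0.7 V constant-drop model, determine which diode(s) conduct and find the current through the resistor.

Only D_B conducts; I_R ≈ 1.1 mA

Assume both conduct. Then node N would need to be at both 2.5−0.7 = 1.8 V and 12−0.7 = 11.3 V, which is impossible.
Assume only D_B conducts: V_N = 12 − 0.7 = 11.3 V, so I_R = 11.3/10 = 1.13 mA.
Check D_A: its anode-to-cathode voltage is 2.5 − 11.3 = -8.8 V < 0.7 V, so it is off. The assumption is consistent.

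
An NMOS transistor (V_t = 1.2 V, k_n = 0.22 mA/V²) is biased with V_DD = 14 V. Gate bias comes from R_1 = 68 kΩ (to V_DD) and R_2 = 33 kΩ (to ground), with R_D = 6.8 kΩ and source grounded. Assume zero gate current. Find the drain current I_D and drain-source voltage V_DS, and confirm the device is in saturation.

I_D ≈ 1.3 mA, V_DS ≈ 5.5 V

V_G = V_DD·R_2/(R_1+R_2) = 14×33/101 = 4.57 V. With the source grounded, V_GS = V_G = 4.57 V.
Assume saturation: I_D = (k_n/2)(V_GS − V_t)² = (0.22/2)×(4.57 − 1.2)² = 0.11×3.37² = 1.25 mA.
V_DS = V_DD − I_D·R_D = 14 − 1.25×6.8 = 5.48 V.
Saturation requires V_DS ≥ V_GS − V_t = 3.37 V; 5.48 ≥ 3.37 ✓.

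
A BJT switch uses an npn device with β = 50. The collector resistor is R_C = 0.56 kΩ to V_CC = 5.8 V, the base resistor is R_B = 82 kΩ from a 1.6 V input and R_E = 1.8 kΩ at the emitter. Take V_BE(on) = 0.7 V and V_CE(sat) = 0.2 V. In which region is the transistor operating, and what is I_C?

active; I_C ≈ 0.26 mA

Assume active. Base-emitter loop: I_B = (V_BB − V_BE)/(R_B + (β+1)R_E) = (1.6 − 0.7)/(82 + 51×1.8) = 0.00518 mA.
I_C = β·I_B = 50×0.00518 = 0.259 mA.
V_CE = V_CC − I_C·R_C − I_E·R_E = 5.8 − 0.259×0.56 − 0.264×1.8 = 5.18 V > V_CE(sat), so the active-region assumption holds.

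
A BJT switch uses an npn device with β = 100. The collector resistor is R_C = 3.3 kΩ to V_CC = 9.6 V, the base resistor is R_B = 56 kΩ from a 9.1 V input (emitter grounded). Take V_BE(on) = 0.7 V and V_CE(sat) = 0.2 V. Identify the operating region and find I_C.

Assume active: I_B = (9.1 − 0.7)/56 = 0.15 mA, giving I_C = β·I_B = 15 mA.
But then V_CE = 9.6 − 15×3.3 = -39.9 V < V_CE(sat) = 0.2 V — impossible in the active region.
So the transistor is saturated. With V_CE = 0.2 V, I_C = (V_CC − 0.2)/R_C = 9.4/3.3 = 2.85 mA.
Check: β·I_B = 15 mA > I_C = 2.85 mA, confirming saturation.

saturation; I_C ≈ 2.8 mA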